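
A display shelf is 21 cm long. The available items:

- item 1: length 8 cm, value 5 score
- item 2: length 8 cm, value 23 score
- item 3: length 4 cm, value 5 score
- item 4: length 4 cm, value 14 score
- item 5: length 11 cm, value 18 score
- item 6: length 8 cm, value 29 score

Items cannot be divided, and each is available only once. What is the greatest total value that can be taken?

Check high-value combinations within 21 cm:
- item 2+item 4+item 6: length 8+4+8=20, value 23+14+29=66
- item 2+item 3+item 6: length 8+4+8=20, value 23+5+29=57
- item 2+item 6: length 8+8=16, value 23+29=52
Best: 66 score.

66 score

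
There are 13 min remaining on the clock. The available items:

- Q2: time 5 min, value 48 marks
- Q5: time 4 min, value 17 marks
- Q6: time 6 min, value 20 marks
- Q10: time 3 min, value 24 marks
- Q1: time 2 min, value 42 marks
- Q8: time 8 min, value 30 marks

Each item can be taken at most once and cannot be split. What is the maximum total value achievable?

114 marks

Check high-value combinations within 13 min:
- Q2+Q10+Q1: time 5+3+2=10, value 48+24+42=114
- Q2+Q6+Q1: time 5+6+2=13, value 48+20+42=110
- Q2+Q5+Q1: time 5+4+2=11, value 48+17+42=107
Best: 114 marks.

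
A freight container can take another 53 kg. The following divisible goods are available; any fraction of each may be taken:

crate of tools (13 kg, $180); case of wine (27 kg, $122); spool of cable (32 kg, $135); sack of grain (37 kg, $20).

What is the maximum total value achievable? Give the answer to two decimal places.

Take in order of value per unit:
- crate of tools (180/13 per unit): all 13 → value 180, running total 180.00
- case of wine (122/27 per unit): all 27 → value 122, running total 302.00
- spool of cable (135/32 per unit): 13 of 32 → value 13×135/32 = 54.8438, running total 356.84
Total 356.84.

356.84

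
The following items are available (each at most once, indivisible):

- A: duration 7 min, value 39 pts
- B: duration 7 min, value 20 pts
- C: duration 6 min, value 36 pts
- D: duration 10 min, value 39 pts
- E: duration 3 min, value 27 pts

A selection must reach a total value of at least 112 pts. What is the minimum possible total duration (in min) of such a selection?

Subsets with value ≥ 112, sorted by total duration:
- A+B+C+E: duration 23, value 122
- A+C+D: duration 23, value 114
- A+C+D+E: duration 26, value 141
- B+C+D+E: duration 26, value 122
Minimum duration: 23 min.

23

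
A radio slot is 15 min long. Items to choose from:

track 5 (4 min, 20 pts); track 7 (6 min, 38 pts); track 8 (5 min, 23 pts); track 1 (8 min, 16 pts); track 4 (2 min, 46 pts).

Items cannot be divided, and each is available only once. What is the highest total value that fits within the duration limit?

Check high-value combinations within 15 min:
- track 7+track 8+track 4: duration 6+5+2=13, value 38+23+46=107
- track 5+track 7+track 4: duration 4+6+2=12, value 20+38+46=104
- track 5+track 8+track 4: duration 4+5+2=11, value 20+23+46=89
- track 8+track 1+track 4: duration 5+8+2=15, value 23+16+46=85
- track 7+track 4: duration 6+2=8, value 38+46=84
Best: 107 pts.

107 pts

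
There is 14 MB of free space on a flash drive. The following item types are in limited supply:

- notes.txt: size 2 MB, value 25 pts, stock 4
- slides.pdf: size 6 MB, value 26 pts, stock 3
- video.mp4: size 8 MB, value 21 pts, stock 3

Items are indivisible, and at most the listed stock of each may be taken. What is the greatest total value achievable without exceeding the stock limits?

Best selections within size 14 and stock limits:
- 4×notes.txt + 1×slides.pdf: size 14, value 126
- 3×notes.txt + 1×slides.pdf: size 12, value 101
- 4×notes.txt: size 8, value 100
- 3×notes.txt + 1×video.mp4: size 14, value 96
Best: 126 pts.

126 pts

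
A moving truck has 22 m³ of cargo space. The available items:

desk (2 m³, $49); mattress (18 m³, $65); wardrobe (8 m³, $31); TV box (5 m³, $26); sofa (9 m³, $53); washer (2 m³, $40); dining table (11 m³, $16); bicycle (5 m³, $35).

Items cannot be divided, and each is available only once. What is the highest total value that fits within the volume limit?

$181

Check high-value combinations within 22 m³:
- desk+wardrobe+TV box+washer+bicycle: volume 2+8+5+2+5=22, value 49+31+26+40+35=181
- desk+sofa+washer+bicycle: volume 2+9+2+5=18, value 49+53+40+35=177
- desk+wardrobe+sofa+washer: volume 2+8+9+2=21, value 49+31+53+40=173
- desk+TV box+sofa+washer: volume 2+5+9+2=18, value 49+26+53+40=168
- desk+TV box+sofa+bicycle: volume 2+5+9+5=21, value 49+26+53+35=163
Best: $181.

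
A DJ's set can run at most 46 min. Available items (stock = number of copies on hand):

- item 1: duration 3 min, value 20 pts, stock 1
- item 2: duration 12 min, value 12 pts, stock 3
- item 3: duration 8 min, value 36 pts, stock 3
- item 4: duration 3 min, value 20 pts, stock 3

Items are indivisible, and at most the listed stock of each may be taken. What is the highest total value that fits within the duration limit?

188 pts

Best selections within duration 46 and stock limits:
- 1×item 1 + 3×item 3 + 3×item 4: duration 36, value 188
- 1×item 2 + 3×item 3 + 3×item 4: duration 45, value 180
Best: 188 pts.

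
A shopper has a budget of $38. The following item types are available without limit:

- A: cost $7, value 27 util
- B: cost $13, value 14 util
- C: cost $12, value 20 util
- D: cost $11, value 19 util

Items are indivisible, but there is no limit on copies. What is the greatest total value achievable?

135 util

Best value-per-unit is A at 27/7, and filling with it alone uses cost 5×7=35. No mix of the others beats 5×27 = 135.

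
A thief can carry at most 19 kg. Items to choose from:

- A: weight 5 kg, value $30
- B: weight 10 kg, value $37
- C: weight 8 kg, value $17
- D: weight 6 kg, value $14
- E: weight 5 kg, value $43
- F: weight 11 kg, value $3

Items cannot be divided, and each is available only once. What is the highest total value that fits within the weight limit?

$90

Check high-value combinations within 19 kg:
- A+C+E: weight 5+8+5=18, value 30+17+43=90
- A+D+E: weight 5+6+5=16, value 30+14+43=87
- B+E: weight 10+5=15, value 37+43=80
- C+D+E: weight 8+6+5=19, value 17+14+43=74
Best: $90.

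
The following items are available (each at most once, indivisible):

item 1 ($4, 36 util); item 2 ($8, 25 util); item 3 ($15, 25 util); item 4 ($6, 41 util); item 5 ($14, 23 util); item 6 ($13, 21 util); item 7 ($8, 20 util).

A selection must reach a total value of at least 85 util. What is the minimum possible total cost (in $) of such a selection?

18

Subsets with value ≥ 85, sorted by total cost:
- item 1+item 2+item 4: cost 18, value 102
- item 1+item 4+item 7: cost 18, value 97
- item 2+item 4+item 7: cost 22, value 86
- item 1+item 4+item 6: cost 23, value 98
Minimum cost: 18 $.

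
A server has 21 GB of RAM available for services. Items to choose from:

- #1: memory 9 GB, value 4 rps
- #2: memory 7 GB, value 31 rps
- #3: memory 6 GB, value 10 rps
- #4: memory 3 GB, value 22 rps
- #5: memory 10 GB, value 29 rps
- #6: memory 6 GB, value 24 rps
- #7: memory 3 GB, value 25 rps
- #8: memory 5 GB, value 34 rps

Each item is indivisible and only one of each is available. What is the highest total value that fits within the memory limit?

114 rps

Check high-value combinations within 21 GB:
- #2+#6+#7+#8: memory 7+6+3+5=21, value 31+24+25+34=114
- #2+#4+#7+#8: memory 7+3+3+5=18, value 31+22+25+34=112
- #2+#4+#6+#8: memory 7+3+6+5=21, value 31+22+24+34=111
- #4+#5+#7+#8: memory 3+10+3+5=21, value 22+29+25+34=110
- #4+#6+#7+#8: memory 3+6+3+5=17, value 22+24+25+34=105
Best: 114 rps.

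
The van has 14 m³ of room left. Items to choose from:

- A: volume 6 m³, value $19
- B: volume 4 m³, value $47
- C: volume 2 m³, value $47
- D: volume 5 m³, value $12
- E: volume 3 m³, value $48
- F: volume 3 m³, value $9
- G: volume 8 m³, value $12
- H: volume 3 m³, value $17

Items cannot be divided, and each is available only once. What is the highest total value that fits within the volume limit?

Check high-value combinations within 14 m³:
- B+C+E+H: volume 4+2+3+3=12, value 47+47+48+17=159
- B+C+D+E: volume 4+2+5+3=14, value 47+47+12+48=154
- B+C+E+F: volume 4+2+3+3=12, value 47+47+48+9=151
Best: $159.

$159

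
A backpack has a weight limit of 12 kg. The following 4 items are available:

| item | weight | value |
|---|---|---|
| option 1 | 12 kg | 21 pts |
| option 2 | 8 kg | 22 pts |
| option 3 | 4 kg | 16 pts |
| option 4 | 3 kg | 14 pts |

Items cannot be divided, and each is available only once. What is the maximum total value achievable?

Check high-value combinations within 12 kg:
- option 2+option 3: weight 8+4=12, value 22+16=38
- option 2+option 4: weight 8+3=11, value 22+14=36
- option 3+option 4: weight 4+3=7, value 16+14=30
Best: 38 pts.

38 pts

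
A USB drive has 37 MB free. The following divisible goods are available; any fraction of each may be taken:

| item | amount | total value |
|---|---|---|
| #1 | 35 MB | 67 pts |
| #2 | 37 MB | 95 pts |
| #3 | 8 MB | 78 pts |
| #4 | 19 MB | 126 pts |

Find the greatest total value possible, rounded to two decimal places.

229.68

Take in order of value per unit:
- #3 (78/8 per unit): all 8 → value 78, running total 78.00
- #4 (126/19 per unit): all 19 → value 126, running total 204.00
- #2 (95/37 per unit): 10 of 37 → value 10×95/37 = 25.6757, running total 229.68
Total 229.68.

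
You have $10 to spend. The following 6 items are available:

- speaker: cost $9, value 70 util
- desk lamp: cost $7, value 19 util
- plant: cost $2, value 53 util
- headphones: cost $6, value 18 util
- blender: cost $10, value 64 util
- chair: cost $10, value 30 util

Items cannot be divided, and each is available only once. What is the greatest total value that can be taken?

72 util

Check high-value combinations within $10:
- desk lamp+plant: cost 7+2=9, value 19+53=72
- plant+headphones: cost 2+6=8, value 53+18=71
- speaker: cost 9, value 70
- blender: cost 10, value 64
Best: 72 util.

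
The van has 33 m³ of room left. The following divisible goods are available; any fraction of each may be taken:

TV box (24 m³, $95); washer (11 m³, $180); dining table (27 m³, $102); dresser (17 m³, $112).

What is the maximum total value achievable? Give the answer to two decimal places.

311.79

Take in order of value per unit:
- washer (180/11 per unit): all 11 → value 180, running total 180.00
- dresser (112/17 per unit): all 17 → value 112, running total 292.00
- TV box (95/24 per unit): 5 of 24 → value 5×95/24 = 19.7917, running total 311.79
Total 311.79.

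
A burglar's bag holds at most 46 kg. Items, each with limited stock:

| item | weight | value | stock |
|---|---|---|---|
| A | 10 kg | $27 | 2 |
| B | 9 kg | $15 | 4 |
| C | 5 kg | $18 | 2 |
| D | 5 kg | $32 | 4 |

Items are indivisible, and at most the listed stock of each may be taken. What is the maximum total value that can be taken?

$200

Best selections within weight 46 and stock limits:
- 2×A + 1×C + 4×D: weight 45, value 200
- 1×A + 2×C + 4×D: weight 40, value 191
- 1×A + 1×B + 1×C + 4×D: weight 44, value 188
Best: $200.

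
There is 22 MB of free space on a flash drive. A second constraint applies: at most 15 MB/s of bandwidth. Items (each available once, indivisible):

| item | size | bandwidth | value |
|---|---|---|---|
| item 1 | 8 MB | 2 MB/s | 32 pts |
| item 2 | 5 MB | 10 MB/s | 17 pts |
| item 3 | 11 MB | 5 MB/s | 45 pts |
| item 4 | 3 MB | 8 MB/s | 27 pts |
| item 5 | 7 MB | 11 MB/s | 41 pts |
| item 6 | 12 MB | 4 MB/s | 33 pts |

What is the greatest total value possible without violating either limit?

Feasible sets respecting both limits:
- item 1+item 3+item 4: size 22, bandwidth 15, value 104
- item 1+item 3: size 19, bandwidth 7, value 77
- item 5+item 6: size 19, bandwidth 15, value 74
Best: 104 pts.

104 pts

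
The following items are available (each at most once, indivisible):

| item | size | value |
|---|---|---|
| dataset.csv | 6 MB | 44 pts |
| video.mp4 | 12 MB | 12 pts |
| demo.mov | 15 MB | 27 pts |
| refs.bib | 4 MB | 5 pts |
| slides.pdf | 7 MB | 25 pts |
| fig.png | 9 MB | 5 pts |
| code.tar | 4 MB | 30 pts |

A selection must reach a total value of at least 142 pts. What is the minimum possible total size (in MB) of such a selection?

Subsets with value ≥ 142, sorted by total size:
- dataset.csv+video.mp4+demo.mov+refs.bib+slides.pdf+code.tar: size 48, value 143
- dataset.csv+video.mp4+demo.mov+slides.pdf+fig.png+code.tar: size 53, value 143
Minimum size: 48 MB.

48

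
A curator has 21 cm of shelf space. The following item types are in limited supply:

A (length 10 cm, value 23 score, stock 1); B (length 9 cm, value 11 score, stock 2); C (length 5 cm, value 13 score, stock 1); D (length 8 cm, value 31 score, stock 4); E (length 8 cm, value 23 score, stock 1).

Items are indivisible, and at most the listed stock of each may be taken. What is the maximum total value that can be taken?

Best selections within length 21 and stock limits:
- 1×C + 2×D: length 21, value 75
- 1×C + 1×D + 1×E: length 21, value 67
- 2×D: length 16, value 62
Best: 75 score.

75 score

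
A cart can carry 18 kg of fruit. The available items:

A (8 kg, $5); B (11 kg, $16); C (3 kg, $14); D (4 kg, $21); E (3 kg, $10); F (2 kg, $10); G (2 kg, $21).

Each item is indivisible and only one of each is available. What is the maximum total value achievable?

$76

Check high-value combinations within 18 kg:
- C+D+E+F+G: weight 3+4+3+2+2=14, value 14+21+10+10+21=76
- C+D+F+G: weight 3+4+2+2=11, value 14+21+10+21=66
- C+D+E+G: weight 3+4+3+2=12, value 14+21+10+21=66
Best: $76.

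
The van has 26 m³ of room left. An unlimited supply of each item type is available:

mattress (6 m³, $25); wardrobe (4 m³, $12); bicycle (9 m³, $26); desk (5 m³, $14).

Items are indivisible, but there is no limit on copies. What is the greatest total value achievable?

Best value-per-unit is mattress at 25/6, and filling with it alone uses volume 4×6=24. No mix of the others beats 4×25 = 100.

$100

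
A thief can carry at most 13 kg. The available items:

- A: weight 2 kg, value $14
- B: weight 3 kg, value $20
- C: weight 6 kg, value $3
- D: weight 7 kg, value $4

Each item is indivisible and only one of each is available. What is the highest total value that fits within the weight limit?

$38

Check high-value combinations within 13 kg:
- A+B+D: weight 2+3+7=12, value 14+20+4=38
- A+B+C: weight 2+3+6=11, value 14+20+3=37
- A+B: weight 2+3=5, value 14+20=34
Best: $38.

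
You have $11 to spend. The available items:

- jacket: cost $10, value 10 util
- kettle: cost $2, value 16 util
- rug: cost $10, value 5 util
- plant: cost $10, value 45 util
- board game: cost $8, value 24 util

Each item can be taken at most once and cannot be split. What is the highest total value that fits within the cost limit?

Check high-value combinations within $11:
- plant: cost 10, value 45
- kettle+board game: cost 2+8=10, value 16+24=40
- board game: cost 8, value 24
- kettle: cost 2, value 16
Best: 45 util.

45 util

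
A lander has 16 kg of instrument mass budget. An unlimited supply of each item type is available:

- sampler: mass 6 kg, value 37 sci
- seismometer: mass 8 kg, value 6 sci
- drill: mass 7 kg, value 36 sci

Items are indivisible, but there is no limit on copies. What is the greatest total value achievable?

Best value-per-unit is sampler at 37/6, and filling with it alone uses mass 2×6=12. No mix of the others beats 2×37 = 74.

74 sci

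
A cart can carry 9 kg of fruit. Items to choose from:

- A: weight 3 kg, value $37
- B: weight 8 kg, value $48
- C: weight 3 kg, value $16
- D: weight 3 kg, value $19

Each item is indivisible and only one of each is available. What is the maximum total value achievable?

Check high-value combinations within 9 kg:
- A+C+D: weight 3+3+3=9, value 37+16+19=72
- A+D: weight 3+3=6, value 37+19=56
- A+C: weight 3+3=6, value 37+16=53
- B: weight 8, value 48
- A: weight 3, value 37
Best: $72.

$72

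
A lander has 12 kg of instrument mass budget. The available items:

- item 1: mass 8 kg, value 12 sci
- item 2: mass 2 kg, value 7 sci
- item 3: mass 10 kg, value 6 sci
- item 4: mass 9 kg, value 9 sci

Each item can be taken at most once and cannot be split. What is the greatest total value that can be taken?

This is a 0/1 knapsack; check combinations near the capacity.
- item 1+item 2: mass 8+2=10, value 12+7=19
- item 2+item 4: mass 2+9=11, value 7+9=16
- item 2+item 3: mass 2+10=12, value 7+6=13
- item 1: mass 8, value 12
Best: 19 sci.

19 sci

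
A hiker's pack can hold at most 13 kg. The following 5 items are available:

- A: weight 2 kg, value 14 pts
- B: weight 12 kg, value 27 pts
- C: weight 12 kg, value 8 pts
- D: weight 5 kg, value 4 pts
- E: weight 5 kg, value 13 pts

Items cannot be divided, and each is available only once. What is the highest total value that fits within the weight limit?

31 pts

This is a 0/1 knapsack; check combinations near the capacity.
- A+D+E: weight 2+5+5=12, value 14+4+13=31
- A+E: weight 2+5=7, value 14+13=27
- B: weight 12, value 27
- A+D: weight 2+5=7, value 14+4=18
Best: 31 pts.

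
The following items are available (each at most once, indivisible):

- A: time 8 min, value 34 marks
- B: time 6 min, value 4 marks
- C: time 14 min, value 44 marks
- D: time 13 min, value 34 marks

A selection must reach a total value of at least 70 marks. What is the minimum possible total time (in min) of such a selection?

22

Subsets with value ≥ 70, sorted by total time:
- A+C: time 22, value 78
- C+D: time 27, value 78
- A+B+D: time 27, value 72
Minimum time: 22 min.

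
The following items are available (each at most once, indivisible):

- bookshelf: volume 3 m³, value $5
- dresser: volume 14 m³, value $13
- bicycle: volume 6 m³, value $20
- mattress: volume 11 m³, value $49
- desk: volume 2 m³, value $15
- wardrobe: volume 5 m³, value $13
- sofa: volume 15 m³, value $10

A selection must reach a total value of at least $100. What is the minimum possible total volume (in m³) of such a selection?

27

Subsets with value ≥ 100, sorted by total volume:
- bookshelf+bicycle+mattress+desk+wardrobe: volume 27, value 102
- bookshelf+dresser+bicycle+mattress+desk: volume 36, value 102
Minimum volume: 27 m³.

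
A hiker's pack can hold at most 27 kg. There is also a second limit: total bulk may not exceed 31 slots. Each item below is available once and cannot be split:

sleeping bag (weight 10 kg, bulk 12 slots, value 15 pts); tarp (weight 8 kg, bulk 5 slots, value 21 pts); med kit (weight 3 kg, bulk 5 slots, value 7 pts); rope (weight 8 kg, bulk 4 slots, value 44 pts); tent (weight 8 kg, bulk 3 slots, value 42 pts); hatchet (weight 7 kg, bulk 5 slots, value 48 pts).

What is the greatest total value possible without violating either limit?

Feasible sets respecting both limits:
- med kit+rope+tent+hatchet: weight 26, bulk 17, value 141
- rope+tent+hatchet: weight 23, bulk 12, value 134
- tarp+med kit+rope+hatchet: weight 26, bulk 19, value 120
Best: 141 pts.

141 pts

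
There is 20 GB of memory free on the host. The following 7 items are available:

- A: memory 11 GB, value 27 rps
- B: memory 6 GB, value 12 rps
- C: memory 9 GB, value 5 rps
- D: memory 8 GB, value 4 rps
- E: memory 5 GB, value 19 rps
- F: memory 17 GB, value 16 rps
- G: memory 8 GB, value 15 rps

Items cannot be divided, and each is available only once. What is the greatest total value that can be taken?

This is a 0/1 knapsack; check combinations near the capacity.
- A+E: memory 11+5=16, value 27+19=46
- B+E+G: memory 6+5+8=19, value 12+19+15=46
- A+G: memory 11+8=19, value 27+15=42
- A+B: memory 11+6=17, value 27+12=39
- B+C+E: memory 6+9+5=20, value 12+5+19=36
Best: 46 rps.

46 rps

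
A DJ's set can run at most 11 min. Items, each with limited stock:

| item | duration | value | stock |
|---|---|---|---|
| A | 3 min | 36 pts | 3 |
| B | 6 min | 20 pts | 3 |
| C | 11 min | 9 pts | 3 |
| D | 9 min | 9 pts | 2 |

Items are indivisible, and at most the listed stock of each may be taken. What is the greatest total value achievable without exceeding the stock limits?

108 pts

Best selections within duration 11 and stock limits:
- 3×A: duration 9, value 108
- 2×A: duration 6, value 72
- 1×A + 1×B: duration 9, value 56
Best: 108 pts.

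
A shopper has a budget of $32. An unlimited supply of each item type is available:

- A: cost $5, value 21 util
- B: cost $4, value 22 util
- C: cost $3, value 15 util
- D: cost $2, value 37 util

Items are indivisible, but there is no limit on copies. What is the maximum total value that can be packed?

Best value-per-unit is D at 37/2, and filling with it alone uses cost 16×2=32. No mix of the others beats 16×37 = 592.

592 util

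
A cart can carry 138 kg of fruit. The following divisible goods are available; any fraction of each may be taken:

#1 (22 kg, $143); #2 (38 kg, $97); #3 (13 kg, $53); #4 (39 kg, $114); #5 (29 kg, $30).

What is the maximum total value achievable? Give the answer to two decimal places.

433.90

Take in order of value per unit:
- #1 (143/22 per unit): all 22 → value 143, running total 143.00
- #3 (53/13 per unit): all 13 → value 53, running total 196.00
- #4 (114/39 per unit): all 39 → value 114, running total 310.00
- #2 (97/38 per unit): all 38 → value 97, running total 407.00
- #5 (30/29 per unit): 26 of 29 → value 26×30/29 = 26.8966, running total 433.90
Total 433.90.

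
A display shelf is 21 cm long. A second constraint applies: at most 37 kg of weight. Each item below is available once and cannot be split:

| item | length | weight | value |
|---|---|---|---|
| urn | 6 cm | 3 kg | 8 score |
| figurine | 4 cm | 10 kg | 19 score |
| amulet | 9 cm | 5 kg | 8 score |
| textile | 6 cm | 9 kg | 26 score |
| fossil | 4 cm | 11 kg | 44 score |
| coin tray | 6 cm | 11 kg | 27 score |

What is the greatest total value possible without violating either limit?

98 score

Feasible sets respecting both limits:
- urn+figurine+fossil+coin tray: length 20, weight 35, value 98
- urn+figurine+textile+fossil: length 20, weight 33, value 97
- textile+fossil+coin tray: length 16, weight 31, value 97
Best: 98 score.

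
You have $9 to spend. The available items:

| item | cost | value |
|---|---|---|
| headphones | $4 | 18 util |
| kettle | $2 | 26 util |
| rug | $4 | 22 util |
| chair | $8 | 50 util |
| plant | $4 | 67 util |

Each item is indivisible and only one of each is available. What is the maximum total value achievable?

93 util

Check high-value combinations within $9:
- kettle+plant: cost 2+4=6, value 26+67=93
- rug+plant: cost 4+4=8, value 22+67=89
- headphones+plant: cost 4+4=8, value 18+67=85
- plant: cost 4, value 67
- chair: cost 8, value 50
Best: 93 util.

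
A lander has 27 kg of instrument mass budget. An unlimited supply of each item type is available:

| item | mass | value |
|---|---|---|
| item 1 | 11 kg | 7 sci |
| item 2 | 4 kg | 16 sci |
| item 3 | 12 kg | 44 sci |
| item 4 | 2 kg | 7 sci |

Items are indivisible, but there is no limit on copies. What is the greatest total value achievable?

Best value-per-unit is item 2 at 16/4; filling with it alone gives 6×16 = 96.
Optimal mix: 6×item 2 + 1×item 4 → mass 26, value 103.

103 sci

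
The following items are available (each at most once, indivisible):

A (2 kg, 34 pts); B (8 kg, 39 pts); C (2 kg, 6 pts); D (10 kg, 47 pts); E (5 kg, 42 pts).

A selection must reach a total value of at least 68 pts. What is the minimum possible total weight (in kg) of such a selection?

Subsets with value ≥ 68, sorted by total weight:
- A+E: weight 7, value 76
- A+C+E: weight 9, value 82
Minimum weight: 7 kg.

7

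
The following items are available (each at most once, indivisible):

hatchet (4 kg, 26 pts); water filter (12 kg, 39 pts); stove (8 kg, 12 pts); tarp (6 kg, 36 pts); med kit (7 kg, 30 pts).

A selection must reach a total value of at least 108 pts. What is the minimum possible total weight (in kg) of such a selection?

29

Subsets with value ≥ 108, sorted by total weight:
- hatchet+water filter+tarp+med kit: weight 29, value 131
- hatchet+water filter+stove+tarp: weight 30, value 113
- water filter+stove+tarp+med kit: weight 33, value 117
Minimum weight: 29 kg.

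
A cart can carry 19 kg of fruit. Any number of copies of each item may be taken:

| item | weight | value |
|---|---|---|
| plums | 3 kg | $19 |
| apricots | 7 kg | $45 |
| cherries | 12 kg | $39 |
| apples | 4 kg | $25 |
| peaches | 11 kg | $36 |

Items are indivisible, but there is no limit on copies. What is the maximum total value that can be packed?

$121

Best value-per-unit is apricots at 45/7; filling with it alone gives 2×45 = 90.
Optimal mix: 4×plums + 1×apricots → weight 19, value 121.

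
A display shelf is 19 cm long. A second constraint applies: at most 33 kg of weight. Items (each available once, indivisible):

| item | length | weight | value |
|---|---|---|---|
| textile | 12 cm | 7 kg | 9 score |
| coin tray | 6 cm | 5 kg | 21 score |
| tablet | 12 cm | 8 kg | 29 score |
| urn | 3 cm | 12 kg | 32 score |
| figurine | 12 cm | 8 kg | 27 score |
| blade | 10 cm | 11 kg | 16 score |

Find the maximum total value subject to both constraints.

69 score

Feasible sets respecting both limits:
- coin tray+urn+blade: length 19, weight 28, value 69
- tablet+urn: length 15, weight 20, value 61
- urn+figurine: length 15, weight 20, value 59
Best: 69 score.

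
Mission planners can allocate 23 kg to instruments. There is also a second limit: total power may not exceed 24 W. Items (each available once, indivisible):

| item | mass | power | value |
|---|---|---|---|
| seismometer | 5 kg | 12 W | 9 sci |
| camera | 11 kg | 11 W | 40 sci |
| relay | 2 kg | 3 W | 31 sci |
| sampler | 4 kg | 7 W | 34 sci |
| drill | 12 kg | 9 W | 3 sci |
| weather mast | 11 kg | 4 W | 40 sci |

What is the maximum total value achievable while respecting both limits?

Feasible sets respecting both limits:
- camera+relay+sampler: mass 17, power 21, value 105
- relay+sampler+weather mast: mass 17, power 14, value 105
- seismometer+sampler+weather mast: mass 20, power 23, value 83
Best: 105 sci.

105 sci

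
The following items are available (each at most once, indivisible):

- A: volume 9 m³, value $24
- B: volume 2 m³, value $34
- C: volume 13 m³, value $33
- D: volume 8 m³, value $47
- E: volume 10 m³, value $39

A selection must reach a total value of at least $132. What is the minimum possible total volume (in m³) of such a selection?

29

Subsets with value ≥ 132, sorted by total volume:
- A+B+D+E: volume 29, value 144
- A+B+C+D: volume 32, value 138
- B+C+D+E: volume 33, value 153
- A+C+D+E: volume 40, value 143
Minimum volume: 29 m³.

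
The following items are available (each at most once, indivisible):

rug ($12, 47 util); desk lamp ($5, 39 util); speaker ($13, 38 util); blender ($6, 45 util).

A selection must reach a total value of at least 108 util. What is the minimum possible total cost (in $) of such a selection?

23

Subsets with value ≥ 108, sorted by total cost:
- rug+desk lamp+blender: cost 23, value 131
- desk lamp+speaker+blender: cost 24, value 122
Minimum cost: 23 $.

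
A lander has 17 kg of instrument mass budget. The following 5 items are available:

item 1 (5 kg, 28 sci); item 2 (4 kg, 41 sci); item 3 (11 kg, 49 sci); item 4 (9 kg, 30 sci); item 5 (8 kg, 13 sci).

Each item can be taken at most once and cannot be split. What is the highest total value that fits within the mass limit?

Check high-value combinations within 17 kg:
- item 2+item 3: mass 4+11=15, value 41+49=90
- item 1+item 2+item 5: mass 5+4+8=17, value 28+41+13=82
- item 1+item 3: mass 5+11=16, value 28+49=77
- item 2+item 4: mass 4+9=13, value 41+30=71
- item 1+item 2: mass 5+4=9, value 28+41=69
Best: 90 sci.

90 sci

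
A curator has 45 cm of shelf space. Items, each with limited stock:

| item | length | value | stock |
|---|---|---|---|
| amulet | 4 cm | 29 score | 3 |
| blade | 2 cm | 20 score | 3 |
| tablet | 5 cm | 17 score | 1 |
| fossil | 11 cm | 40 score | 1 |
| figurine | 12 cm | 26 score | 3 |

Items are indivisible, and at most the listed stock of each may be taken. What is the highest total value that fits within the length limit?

213 score

Top feasible selections:
- 3×amulet + 3×blade + 1×fossil + 1×figurine: length 41, value 213
- 3×amulet + 2×blade + 1×tablet + 1×fossil + 1×figurine: length 44, value 210
- 3×amulet + 3×blade + 1×tablet + 1×fossil: length 34, value 204
Best: 213 score.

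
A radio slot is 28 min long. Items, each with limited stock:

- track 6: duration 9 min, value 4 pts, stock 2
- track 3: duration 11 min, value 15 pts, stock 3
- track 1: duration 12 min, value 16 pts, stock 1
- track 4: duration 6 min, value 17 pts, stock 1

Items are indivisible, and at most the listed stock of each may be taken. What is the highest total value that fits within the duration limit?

47 pts

Best selections within duration 28 and stock limits:
- 2×track 3 + 1×track 4: duration 28, value 47
- 1×track 6 + 1×track 1 + 1×track 4: duration 27, value 37
- 1×track 6 + 1×track 3 + 1×track 4: duration 26, value 36
Best: 47 pts.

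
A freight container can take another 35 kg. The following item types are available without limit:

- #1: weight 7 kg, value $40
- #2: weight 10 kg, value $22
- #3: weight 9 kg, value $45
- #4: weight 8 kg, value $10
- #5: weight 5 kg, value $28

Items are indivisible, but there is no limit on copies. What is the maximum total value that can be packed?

Best value-per-unit is #1 at 40/7, and filling with it alone uses weight 5×7=35. No mix of the others beats 5×40 = 200.

$200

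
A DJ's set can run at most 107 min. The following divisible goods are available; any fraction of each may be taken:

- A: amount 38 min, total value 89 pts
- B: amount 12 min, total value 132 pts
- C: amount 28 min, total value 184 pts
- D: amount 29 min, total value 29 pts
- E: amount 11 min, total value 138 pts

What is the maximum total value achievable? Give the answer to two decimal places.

Take in order of value per unit:
- E (138/11 per unit): all 11 → value 138, running total 138.00
- B (132/12 per unit): all 12 → value 132, running total 270.00
- C (184/28 per unit): all 28 → value 184, running total 454.00
- A (89/38 per unit): all 38 → value 89, running total 543.00
- D (29/29 per unit): 18 of 29 → value 18×29/29 = 18.0000, running total 561.00
Total 561.00.

561.00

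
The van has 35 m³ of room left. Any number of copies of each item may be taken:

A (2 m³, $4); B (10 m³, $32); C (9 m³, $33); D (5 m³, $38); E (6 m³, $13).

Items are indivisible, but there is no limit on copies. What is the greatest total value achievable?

$266

Best value-per-unit is D at 38/5, and filling with it alone uses volume 7×5=35. No mix of the others beats 7×38 = 266.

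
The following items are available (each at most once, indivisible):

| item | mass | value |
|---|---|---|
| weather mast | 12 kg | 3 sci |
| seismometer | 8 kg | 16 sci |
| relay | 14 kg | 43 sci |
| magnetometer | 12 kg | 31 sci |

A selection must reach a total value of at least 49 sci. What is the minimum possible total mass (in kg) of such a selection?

22

Subsets with value ≥ 49, sorted by total mass:
- seismometer+relay: mass 22, value 59
- relay+magnetometer: mass 26, value 74
- weather mast+seismometer+magnetometer: mass 32, value 50
- seismometer+relay+magnetometer: mass 34, value 90
Minimum mass: 22 kg.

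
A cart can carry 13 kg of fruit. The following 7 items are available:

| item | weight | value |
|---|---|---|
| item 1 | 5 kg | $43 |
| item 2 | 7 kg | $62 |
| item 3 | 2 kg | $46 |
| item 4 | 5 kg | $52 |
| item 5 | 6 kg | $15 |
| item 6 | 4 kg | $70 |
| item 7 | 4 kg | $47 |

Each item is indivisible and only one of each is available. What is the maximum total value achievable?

This is a 0/1 knapsack; check combinations near the capacity.
- item 2+item 3+item 6: weight 7+2+4=13, value 62+46+70=178
- item 4+item 6+item 7: weight 5+4+4=13, value 52+70+47=169
- item 3+item 4+item 6: weight 2+5+4=11, value 46+52+70=168
- item 3+item 6+item 7: weight 2+4+4=10, value 46+70+47=163
Best: $178.

$178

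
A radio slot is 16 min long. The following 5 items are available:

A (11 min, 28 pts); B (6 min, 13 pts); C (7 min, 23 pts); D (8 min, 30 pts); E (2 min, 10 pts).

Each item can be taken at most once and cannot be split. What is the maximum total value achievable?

This is a 0/1 knapsack; check combinations near the capacity.
- C+D: duration 7+8=15, value 23+30=53
- B+D+E: duration 6+8+2=16, value 13+30+10=53
- B+C+E: duration 6+7+2=15, value 13+23+10=46
- B+D: duration 6+8=14, value 13+30=43
Best: 53 pts.

53 pts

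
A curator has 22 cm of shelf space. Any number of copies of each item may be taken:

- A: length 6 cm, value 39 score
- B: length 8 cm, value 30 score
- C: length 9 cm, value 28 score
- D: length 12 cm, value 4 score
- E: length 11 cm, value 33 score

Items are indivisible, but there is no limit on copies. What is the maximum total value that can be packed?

117 score

Best value-per-unit is A at 39/6, and filling with it alone uses length 3×6=18. No mix of the others beats 3×39 = 117.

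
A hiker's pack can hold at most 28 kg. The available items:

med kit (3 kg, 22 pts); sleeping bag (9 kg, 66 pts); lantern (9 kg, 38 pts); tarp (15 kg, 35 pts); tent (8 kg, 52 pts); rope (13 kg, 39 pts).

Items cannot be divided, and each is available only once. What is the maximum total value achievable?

156 pts

Check high-value combinations within 28 kg:
- sleeping bag+lantern+tent: weight 9+9+8=26, value 66+38+52=156
- med kit+sleeping bag+tent: weight 3+9+8=20, value 22+66+52=140
- med kit+sleeping bag+rope: weight 3+9+13=25, value 22+66+39=127
- med kit+sleeping bag+lantern: weight 3+9+9=21, value 22+66+38=126
Best: 156 pts.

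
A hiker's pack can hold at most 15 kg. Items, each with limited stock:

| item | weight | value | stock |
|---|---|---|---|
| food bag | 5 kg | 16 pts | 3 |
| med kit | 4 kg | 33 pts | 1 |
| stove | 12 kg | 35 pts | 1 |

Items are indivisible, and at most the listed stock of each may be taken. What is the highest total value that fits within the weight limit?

Top feasible selections:
- 2×food bag + 1×med kit: weight 14, value 65
- 1×food bag + 1×med kit: weight 9, value 49
- 3×food bag: weight 15, value 48
- 1×stove: weight 12, value 35
Best: 65 pts.

65 pts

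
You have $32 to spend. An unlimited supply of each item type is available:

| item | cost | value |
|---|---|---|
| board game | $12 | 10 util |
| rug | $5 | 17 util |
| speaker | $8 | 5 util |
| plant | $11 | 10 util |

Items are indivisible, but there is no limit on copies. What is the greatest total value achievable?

Best value-per-unit is rug at 17/5, and filling with it alone uses cost 6×5=30. No mix of the others beats 6×17 = 102.

102 util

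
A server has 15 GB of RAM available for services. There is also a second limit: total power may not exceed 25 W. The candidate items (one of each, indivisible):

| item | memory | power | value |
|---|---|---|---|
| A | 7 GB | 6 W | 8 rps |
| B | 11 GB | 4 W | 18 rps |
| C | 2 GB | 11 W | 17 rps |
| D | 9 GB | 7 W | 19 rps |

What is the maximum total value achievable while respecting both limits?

Feasible sets respecting both limits:
- C+D: memory 11, power 18, value 36
- B+C: memory 13, power 15, value 35
- A+C: memory 9, power 17, value 25
- D: memory 9, power 7, value 19
Best: 36 rps.

36 rps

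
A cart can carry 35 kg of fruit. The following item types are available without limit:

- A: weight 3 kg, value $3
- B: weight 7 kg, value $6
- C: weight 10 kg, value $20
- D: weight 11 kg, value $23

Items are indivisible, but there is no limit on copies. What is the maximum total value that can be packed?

$69

Best value-per-unit is D at 23/11; filling with it alone gives 3×23 = 69.
Optimal mix: 1×A + 1×C + 2×D → weight 35, value 69.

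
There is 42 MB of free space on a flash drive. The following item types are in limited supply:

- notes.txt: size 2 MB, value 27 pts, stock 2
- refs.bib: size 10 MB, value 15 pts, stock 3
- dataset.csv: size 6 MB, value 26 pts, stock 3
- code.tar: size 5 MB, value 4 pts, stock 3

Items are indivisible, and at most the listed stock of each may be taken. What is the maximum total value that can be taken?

162 pts

Best selections within size 42 and stock limits:
- 2×notes.txt + 2×refs.bib + 3×dataset.csv: size 42, value 162
- 2×notes.txt + 1×refs.bib + 3×dataset.csv + 2×code.tar: size 42, value 155
- 2×notes.txt + 1×refs.bib + 3×dataset.csv + 1×code.tar: size 37, value 151
- 2×notes.txt + 1×refs.bib + 3×dataset.csv: size 32, value 147
Best: 162 pts.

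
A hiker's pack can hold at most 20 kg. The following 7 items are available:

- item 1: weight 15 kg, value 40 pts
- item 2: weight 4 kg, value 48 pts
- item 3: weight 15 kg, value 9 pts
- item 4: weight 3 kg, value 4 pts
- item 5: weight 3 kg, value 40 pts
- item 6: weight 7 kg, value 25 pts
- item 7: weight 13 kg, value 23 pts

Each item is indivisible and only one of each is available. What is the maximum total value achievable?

This is a 0/1 knapsack; check combinations near the capacity.
- item 2+item 4+item 5+item 6: weight 4+3+3+7=17, value 48+4+40+25=117
- item 2+item 5+item 6: weight 4+3+7=14, value 48+40+25=113
- item 2+item 5+item 7: weight 4+3+13=20, value 48+40+23=111
- item 2+item 4+item 5: weight 4+3+3=10, value 48+4+40=92
- item 2+item 5: weight 4+3=7, value 48+40=88
Best: 117 pts.

117 pts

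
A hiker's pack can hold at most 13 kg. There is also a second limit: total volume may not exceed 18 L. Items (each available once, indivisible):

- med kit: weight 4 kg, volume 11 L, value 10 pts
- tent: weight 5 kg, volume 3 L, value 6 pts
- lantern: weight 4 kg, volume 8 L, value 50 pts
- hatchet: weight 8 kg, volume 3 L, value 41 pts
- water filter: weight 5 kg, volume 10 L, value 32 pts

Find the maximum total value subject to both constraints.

91 pts

Feasible sets respecting both limits:
- lantern+hatchet: weight 12, volume 11, value 91
- lantern+water filter: weight 9, volume 18, value 82
- hatchet+water filter: weight 13, volume 13, value 73
- tent+lantern: weight 9, volume 11, value 56
Best: 91 pts.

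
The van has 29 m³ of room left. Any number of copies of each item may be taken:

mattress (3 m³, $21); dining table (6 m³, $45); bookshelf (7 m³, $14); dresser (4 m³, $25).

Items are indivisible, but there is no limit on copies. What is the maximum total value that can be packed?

$206

Best value-per-unit is dining table at 45/6; filling with it alone gives 4×45 = 180.
Optimal mix: 1×mattress + 3×dining table + 2×dresser → volume 29, value 206.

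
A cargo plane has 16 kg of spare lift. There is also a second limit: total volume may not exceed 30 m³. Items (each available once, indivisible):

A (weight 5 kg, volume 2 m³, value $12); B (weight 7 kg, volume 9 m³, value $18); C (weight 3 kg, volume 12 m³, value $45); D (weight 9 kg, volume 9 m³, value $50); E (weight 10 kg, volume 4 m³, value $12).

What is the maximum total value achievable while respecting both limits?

Feasible sets respecting both limits:
- C+D: weight 12, volume 21, value 95
- A+B+C: weight 15, volume 23, value 75
- B+D: weight 16, volume 18, value 68
- B+C: weight 10, volume 21, value 63
Best: $95.

$95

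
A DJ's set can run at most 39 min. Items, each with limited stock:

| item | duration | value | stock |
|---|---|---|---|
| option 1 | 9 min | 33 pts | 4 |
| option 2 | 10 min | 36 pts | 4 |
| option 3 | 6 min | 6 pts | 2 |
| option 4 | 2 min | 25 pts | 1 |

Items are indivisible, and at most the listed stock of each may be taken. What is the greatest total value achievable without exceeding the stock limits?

160 pts

Top feasible selections:
- 3×option 1 + 1×option 2 + 1×option 4: duration 39, value 160
- 4×option 1 + 1×option 4: duration 38, value 157
Best: 160 pts.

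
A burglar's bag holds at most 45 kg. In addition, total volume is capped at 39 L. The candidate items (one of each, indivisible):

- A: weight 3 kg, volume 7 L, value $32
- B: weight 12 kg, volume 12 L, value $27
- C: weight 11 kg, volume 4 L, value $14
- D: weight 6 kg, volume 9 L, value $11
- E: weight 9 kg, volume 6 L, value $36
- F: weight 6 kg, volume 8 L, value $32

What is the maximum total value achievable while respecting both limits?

$141

Feasible sets respecting both limits:
- A+B+C+E+F: weight 41, volume 37, value 141
- A+B+E+F: weight 30, volume 33, value 127
- A+C+D+E+F: weight 35, volume 34, value 125
- A+B+C+D+E: weight 41, volume 38, value 120
Best: $141.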